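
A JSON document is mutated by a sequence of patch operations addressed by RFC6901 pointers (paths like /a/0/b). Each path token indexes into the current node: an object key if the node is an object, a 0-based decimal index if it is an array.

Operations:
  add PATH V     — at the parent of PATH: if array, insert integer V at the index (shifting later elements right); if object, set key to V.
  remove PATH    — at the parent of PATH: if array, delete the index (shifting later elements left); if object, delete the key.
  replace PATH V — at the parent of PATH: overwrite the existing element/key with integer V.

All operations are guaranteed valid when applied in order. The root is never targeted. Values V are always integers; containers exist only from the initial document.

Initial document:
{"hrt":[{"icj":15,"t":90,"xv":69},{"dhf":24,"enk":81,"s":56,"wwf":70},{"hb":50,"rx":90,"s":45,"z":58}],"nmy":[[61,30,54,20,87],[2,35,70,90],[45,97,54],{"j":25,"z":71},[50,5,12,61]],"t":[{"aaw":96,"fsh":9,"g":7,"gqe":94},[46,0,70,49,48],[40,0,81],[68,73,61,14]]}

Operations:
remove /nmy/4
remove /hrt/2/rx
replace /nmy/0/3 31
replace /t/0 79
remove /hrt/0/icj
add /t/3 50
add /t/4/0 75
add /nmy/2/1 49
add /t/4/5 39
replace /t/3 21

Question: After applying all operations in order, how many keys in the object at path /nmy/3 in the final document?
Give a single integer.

After op 1 (remove /nmy/4): {"hrt":[{"icj":15,"t":90,"xv":69},{"dhf":24,"enk":81,"s":56,"wwf":70},{"hb":50,"rx":90,"s":45,"z":58}],"nmy":[[61,30,54,20,87],[2,35,70,90],[45,97,54],{"j":25,"z":71}],"t":[{"aaw":96,"fsh":9,"g":7,"gqe":94},[46,0,70,49,48],[40,0,81],[68,73,61,14]]}
After op 2 (remove /hrt/2/rx): {"hrt":[{"icj":15,"t":90,"xv":69},{"dhf":24,"enk":81,"s":56,"wwf":70},{"hb":50,"s":45,"z":58}],"nmy":[[61,30,54,20,87],[2,35,70,90],[45,97,54],{"j":25,"z":71}],"t":[{"aaw":96,"fsh":9,"g":7,"gqe":94},[46,0,70,49,48],[40,0,81],[68,73,61,14]]}
After op 3 (replace /nmy/0/3 31): {"hrt":[{"icj":15,"t":90,"xv":69},{"dhf":24,"enk":81,"s":56,"wwf":70},{"hb":50,"s":45,"z":58}],"nmy":[[61,30,54,31,87],[2,35,70,90],[45,97,54],{"j":25,"z":71}],"t":[{"aaw":96,"fsh":9,"g":7,"gqe":94},[46,0,70,49,48],[40,0,81],[68,73,61,14]]}
After op 4 (replace /t/0 79): {"hrt":[{"icj":15,"t":90,"xv":69},{"dhf":24,"enk":81,"s":56,"wwf":70},{"hb":50,"s":45,"z":58}],"nmy":[[61,30,54,31,87],[2,35,70,90],[45,97,54],{"j":25,"z":71}],"t":[79,[46,0,70,49,48],[40,0,81],[68,73,61,14]]}
After op 5 (remove /hrt/0/icj): {"hrt":[{"t":90,"xv":69},{"dhf":24,"enk":81,"s":56,"wwf":70},{"hb":50,"s":45,"z":58}],"nmy":[[61,30,54,31,87],[2,35,70,90],[45,97,54],{"j":25,"z":71}],"t":[79,[46,0,70,49,48],[40,0,81],[68,73,61,14]]}
After op 6 (add /t/3 50): {"hrt":[{"t":90,"xv":69},{"dhf":24,"enk":81,"s":56,"wwf":70},{"hb":50,"s":45,"z":58}],"nmy":[[61,30,54,31,87],[2,35,70,90],[45,97,54],{"j":25,"z":71}],"t":[79,[46,0,70,49,48],[40,0,81],50,[68,73,61,14]]}
After op 7 (add /t/4/0 75): {"hrt":[{"t":90,"xv":69},{"dhf":24,"enk":81,"s":56,"wwf":70},{"hb":50,"s":45,"z":58}],"nmy":[[61,30,54,31,87],[2,35,70,90],[45,97,54],{"j":25,"z":71}],"t":[79,[46,0,70,49,48],[40,0,81],50,[75,68,73,61,14]]}
After op 8 (add /nmy/2/1 49): {"hrt":[{"t":90,"xv":69},{"dhf":24,"enk":81,"s":56,"wwf":70},{"hb":50,"s":45,"z":58}],"nmy":[[61,30,54,31,87],[2,35,70,90],[45,49,97,54],{"j":25,"z":71}],"t":[79,[46,0,70,49,48],[40,0,81],50,[75,68,73,61,14]]}
After op 9 (add /t/4/5 39): {"hrt":[{"t":90,"xv":69},{"dhf":24,"enk":81,"s":56,"wwf":70},{"hb":50,"s":45,"z":58}],"nmy":[[61,30,54,31,87],[2,35,70,90],[45,49,97,54],{"j":25,"z":71}],"t":[79,[46,0,70,49,48],[40,0,81],50,[75,68,73,61,14,39]]}
After op 10 (replace /t/3 21): {"hrt":[{"t":90,"xv":69},{"dhf":24,"enk":81,"s":56,"wwf":70},{"hb":50,"s":45,"z":58}],"nmy":[[61,30,54,31,87],[2,35,70,90],[45,49,97,54],{"j":25,"z":71}],"t":[79,[46,0,70,49,48],[40,0,81],21,[75,68,73,61,14,39]]}
Size at path /nmy/3: 2

Answer: 2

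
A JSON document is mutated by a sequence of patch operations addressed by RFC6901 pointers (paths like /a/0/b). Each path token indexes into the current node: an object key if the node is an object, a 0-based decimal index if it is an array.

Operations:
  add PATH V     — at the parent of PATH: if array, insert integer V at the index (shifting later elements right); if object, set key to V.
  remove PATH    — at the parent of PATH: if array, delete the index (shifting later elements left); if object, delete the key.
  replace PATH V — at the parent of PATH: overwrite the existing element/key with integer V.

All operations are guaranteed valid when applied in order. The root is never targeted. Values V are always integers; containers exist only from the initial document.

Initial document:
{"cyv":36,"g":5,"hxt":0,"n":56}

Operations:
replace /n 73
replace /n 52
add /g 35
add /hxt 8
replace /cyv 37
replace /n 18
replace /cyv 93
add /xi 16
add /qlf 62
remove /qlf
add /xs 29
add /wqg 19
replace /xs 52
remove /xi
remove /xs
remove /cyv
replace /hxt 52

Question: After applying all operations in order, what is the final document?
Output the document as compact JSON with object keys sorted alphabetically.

After op 1 (replace /n 73): {"cyv":36,"g":5,"hxt":0,"n":73}
After op 2 (replace /n 52): {"cyv":36,"g":5,"hxt":0,"n":52}
After op 3 (add /g 35): {"cyv":36,"g":35,"hxt":0,"n":52}
After op 4 (add /hxt 8): {"cyv":36,"g":35,"hxt":8,"n":52}
After op 5 (replace /cyv 37): {"cyv":37,"g":35,"hxt":8,"n":52}
After op 6 (replace /n 18): {"cyv":37,"g":35,"hxt":8,"n":18}
After op 7 (replace /cyv 93): {"cyv":93,"g":35,"hxt":8,"n":18}
After op 8 (add /xi 16): {"cyv":93,"g":35,"hxt":8,"n":18,"xi":16}
After op 9 (add /qlf 62): {"cyv":93,"g":35,"hxt":8,"n":18,"qlf":62,"xi":16}
After op 10 (remove /qlf): {"cyv":93,"g":35,"hxt":8,"n":18,"xi":16}
After op 11 (add /xs 29): {"cyv":93,"g":35,"hxt":8,"n":18,"xi":16,"xs":29}
After op 12 (add /wqg 19): {"cyv":93,"g":35,"hxt":8,"n":18,"wqg":19,"xi":16,"xs":29}
After op 13 (replace /xs 52): {"cyv":93,"g":35,"hxt":8,"n":18,"wqg":19,"xi":16,"xs":52}
After op 14 (remove /xi): {"cyv":93,"g":35,"hxt":8,"n":18,"wqg":19,"xs":52}
After op 15 (remove /xs): {"cyv":93,"g":35,"hxt":8,"n":18,"wqg":19}
After op 16 (remove /cyv): {"g":35,"hxt":8,"n":18,"wqg":19}
After op 17 (replace /hxt 52): {"g":35,"hxt":52,"n":18,"wqg":19}

Answer: {"g":35,"hxt":52,"n":18,"wqg":19}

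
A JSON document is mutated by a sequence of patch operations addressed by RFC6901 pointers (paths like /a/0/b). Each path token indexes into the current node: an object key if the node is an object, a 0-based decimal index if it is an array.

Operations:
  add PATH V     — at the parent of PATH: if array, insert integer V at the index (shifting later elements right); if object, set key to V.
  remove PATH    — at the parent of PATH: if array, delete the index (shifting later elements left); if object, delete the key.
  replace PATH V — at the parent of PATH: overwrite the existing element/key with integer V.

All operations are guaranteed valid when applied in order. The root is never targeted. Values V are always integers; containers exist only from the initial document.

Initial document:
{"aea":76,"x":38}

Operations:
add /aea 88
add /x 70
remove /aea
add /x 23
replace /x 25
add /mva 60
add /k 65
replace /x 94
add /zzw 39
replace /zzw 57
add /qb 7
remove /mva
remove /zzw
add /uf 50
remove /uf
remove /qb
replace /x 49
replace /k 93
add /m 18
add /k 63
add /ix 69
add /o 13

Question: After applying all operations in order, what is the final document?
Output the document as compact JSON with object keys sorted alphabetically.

Answer: {"ix":69,"k":63,"m":18,"o":13,"x":49}

Derivation:
After op 1 (add /aea 88): {"aea":88,"x":38}
After op 2 (add /x 70): {"aea":88,"x":70}
After op 3 (remove /aea): {"x":70}
After op 4 (add /x 23): {"x":23}
After op 5 (replace /x 25): {"x":25}
After op 6 (add /mva 60): {"mva":60,"x":25}
After op 7 (add /k 65): {"k":65,"mva":60,"x":25}
After op 8 (replace /x 94): {"k":65,"mva":60,"x":94}
After op 9 (add /zzw 39): {"k":65,"mva":60,"x":94,"zzw":39}
After op 10 (replace /zzw 57): {"k":65,"mva":60,"x":94,"zzw":57}
After op 11 (add /qb 7): {"k":65,"mva":60,"qb":7,"x":94,"zzw":57}
After op 12 (remove /mva): {"k":65,"qb":7,"x":94,"zzw":57}
After op 13 (remove /zzw): {"k":65,"qb":7,"x":94}
After op 14 (add /uf 50): {"k":65,"qb":7,"uf":50,"x":94}
After op 15 (remove /uf): {"k":65,"qb":7,"x":94}
After op 16 (remove /qb): {"k":65,"x":94}
After op 17 (replace /x 49): {"k":65,"x":49}
After op 18 (replace /k 93): {"k":93,"x":49}
After op 19 (add /m 18): {"k":93,"m":18,"x":49}
After op 20 (add /k 63): {"k":63,"m":18,"x":49}
After op 21 (add /ix 69): {"ix":69,"k":63,"m":18,"x":49}
After op 22 (add /o 13): {"ix":69,"k":63,"m":18,"o":13,"x":49}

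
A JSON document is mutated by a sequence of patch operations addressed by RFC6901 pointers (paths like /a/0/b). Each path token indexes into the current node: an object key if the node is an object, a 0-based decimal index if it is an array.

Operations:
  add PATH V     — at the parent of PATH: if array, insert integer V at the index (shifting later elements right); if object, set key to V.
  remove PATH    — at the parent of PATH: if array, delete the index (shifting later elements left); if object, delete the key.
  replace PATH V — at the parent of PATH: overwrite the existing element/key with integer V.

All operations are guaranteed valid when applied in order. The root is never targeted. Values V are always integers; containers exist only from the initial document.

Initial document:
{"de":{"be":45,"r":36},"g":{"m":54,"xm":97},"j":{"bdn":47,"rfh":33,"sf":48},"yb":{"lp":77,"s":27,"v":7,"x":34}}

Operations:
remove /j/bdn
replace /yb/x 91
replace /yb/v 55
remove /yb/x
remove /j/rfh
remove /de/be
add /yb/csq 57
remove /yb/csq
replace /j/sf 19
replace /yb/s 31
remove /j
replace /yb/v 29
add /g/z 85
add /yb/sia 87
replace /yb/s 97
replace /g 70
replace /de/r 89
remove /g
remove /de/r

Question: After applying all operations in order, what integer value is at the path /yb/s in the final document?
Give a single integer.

Answer: 97

Derivation:
After op 1 (remove /j/bdn): {"de":{"be":45,"r":36},"g":{"m":54,"xm":97},"j":{"rfh":33,"sf":48},"yb":{"lp":77,"s":27,"v":7,"x":34}}
After op 2 (replace /yb/x 91): {"de":{"be":45,"r":36},"g":{"m":54,"xm":97},"j":{"rfh":33,"sf":48},"yb":{"lp":77,"s":27,"v":7,"x":91}}
After op 3 (replace /yb/v 55): {"de":{"be":45,"r":36},"g":{"m":54,"xm":97},"j":{"rfh":33,"sf":48},"yb":{"lp":77,"s":27,"v":55,"x":91}}
After op 4 (remove /yb/x): {"de":{"be":45,"r":36},"g":{"m":54,"xm":97},"j":{"rfh":33,"sf":48},"yb":{"lp":77,"s":27,"v":55}}
After op 5 (remove /j/rfh): {"de":{"be":45,"r":36},"g":{"m":54,"xm":97},"j":{"sf":48},"yb":{"lp":77,"s":27,"v":55}}
After op 6 (remove /de/be): {"de":{"r":36},"g":{"m":54,"xm":97},"j":{"sf":48},"yb":{"lp":77,"s":27,"v":55}}
After op 7 (add /yb/csq 57): {"de":{"r":36},"g":{"m":54,"xm":97},"j":{"sf":48},"yb":{"csq":57,"lp":77,"s":27,"v":55}}
After op 8 (remove /yb/csq): {"de":{"r":36},"g":{"m":54,"xm":97},"j":{"sf":48},"yb":{"lp":77,"s":27,"v":55}}
After op 9 (replace /j/sf 19): {"de":{"r":36},"g":{"m":54,"xm":97},"j":{"sf":19},"yb":{"lp":77,"s":27,"v":55}}
After op 10 (replace /yb/s 31): {"de":{"r":36},"g":{"m":54,"xm":97},"j":{"sf":19},"yb":{"lp":77,"s":31,"v":55}}
After op 11 (remove /j): {"de":{"r":36},"g":{"m":54,"xm":97},"yb":{"lp":77,"s":31,"v":55}}
After op 12 (replace /yb/v 29): {"de":{"r":36},"g":{"m":54,"xm":97},"yb":{"lp":77,"s":31,"v":29}}
After op 13 (add /g/z 85): {"de":{"r":36},"g":{"m":54,"xm":97,"z":85},"yb":{"lp":77,"s":31,"v":29}}
After op 14 (add /yb/sia 87): {"de":{"r":36},"g":{"m":54,"xm":97,"z":85},"yb":{"lp":77,"s":31,"sia":87,"v":29}}
After op 15 (replace /yb/s 97): {"de":{"r":36},"g":{"m":54,"xm":97,"z":85},"yb":{"lp":77,"s":97,"sia":87,"v":29}}
After op 16 (replace /g 70): {"de":{"r":36},"g":70,"yb":{"lp":77,"s":97,"sia":87,"v":29}}
After op 17 (replace /de/r 89): {"de":{"r":89},"g":70,"yb":{"lp":77,"s":97,"sia":87,"v":29}}
After op 18 (remove /g): {"de":{"r":89},"yb":{"lp":77,"s":97,"sia":87,"v":29}}
After op 19 (remove /de/r): {"de":{},"yb":{"lp":77,"s":97,"sia":87,"v":29}}
Value at /yb/s: 97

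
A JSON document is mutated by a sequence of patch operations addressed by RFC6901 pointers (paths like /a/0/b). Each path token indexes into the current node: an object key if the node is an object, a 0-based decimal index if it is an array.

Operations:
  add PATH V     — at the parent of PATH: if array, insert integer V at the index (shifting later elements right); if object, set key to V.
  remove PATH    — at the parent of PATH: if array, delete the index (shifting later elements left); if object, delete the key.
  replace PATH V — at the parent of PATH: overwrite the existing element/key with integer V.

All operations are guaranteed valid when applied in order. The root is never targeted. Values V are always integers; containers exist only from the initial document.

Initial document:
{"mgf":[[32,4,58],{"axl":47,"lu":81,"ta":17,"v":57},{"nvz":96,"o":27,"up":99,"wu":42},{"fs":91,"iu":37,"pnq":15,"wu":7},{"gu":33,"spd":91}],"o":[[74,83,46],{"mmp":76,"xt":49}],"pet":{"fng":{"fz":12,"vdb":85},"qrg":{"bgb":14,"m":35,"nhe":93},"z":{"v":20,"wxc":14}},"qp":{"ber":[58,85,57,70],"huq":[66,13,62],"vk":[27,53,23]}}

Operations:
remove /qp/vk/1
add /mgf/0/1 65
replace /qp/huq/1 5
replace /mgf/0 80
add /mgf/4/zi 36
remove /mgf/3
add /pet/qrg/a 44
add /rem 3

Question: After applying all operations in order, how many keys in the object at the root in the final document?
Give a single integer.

Answer: 5

Derivation:
After op 1 (remove /qp/vk/1): {"mgf":[[32,4,58],{"axl":47,"lu":81,"ta":17,"v":57},{"nvz":96,"o":27,"up":99,"wu":42},{"fs":91,"iu":37,"pnq":15,"wu":7},{"gu":33,"spd":91}],"o":[[74,83,46],{"mmp":76,"xt":49}],"pet":{"fng":{"fz":12,"vdb":85},"qrg":{"bgb":14,"m":35,"nhe":93},"z":{"v":20,"wxc":14}},"qp":{"ber":[58,85,57,70],"huq":[66,13,62],"vk":[27,23]}}
After op 2 (add /mgf/0/1 65): {"mgf":[[32,65,4,58],{"axl":47,"lu":81,"ta":17,"v":57},{"nvz":96,"o":27,"up":99,"wu":42},{"fs":91,"iu":37,"pnq":15,"wu":7},{"gu":33,"spd":91}],"o":[[74,83,46],{"mmp":76,"xt":49}],"pet":{"fng":{"fz":12,"vdb":85},"qrg":{"bgb":14,"m":35,"nhe":93},"z":{"v":20,"wxc":14}},"qp":{"ber":[58,85,57,70],"huq":[66,13,62],"vk":[27,23]}}
After op 3 (replace /qp/huq/1 5): {"mgf":[[32,65,4,58],{"axl":47,"lu":81,"ta":17,"v":57},{"nvz":96,"o":27,"up":99,"wu":42},{"fs":91,"iu":37,"pnq":15,"wu":7},{"gu":33,"spd":91}],"o":[[74,83,46],{"mmp":76,"xt":49}],"pet":{"fng":{"fz":12,"vdb":85},"qrg":{"bgb":14,"m":35,"nhe":93},"z":{"v":20,"wxc":14}},"qp":{"ber":[58,85,57,70],"huq":[66,5,62],"vk":[27,23]}}
After op 4 (replace /mgf/0 80): {"mgf":[80,{"axl":47,"lu":81,"ta":17,"v":57},{"nvz":96,"o":27,"up":99,"wu":42},{"fs":91,"iu":37,"pnq":15,"wu":7},{"gu":33,"spd":91}],"o":[[74,83,46],{"mmp":76,"xt":49}],"pet":{"fng":{"fz":12,"vdb":85},"qrg":{"bgb":14,"m":35,"nhe":93},"z":{"v":20,"wxc":14}},"qp":{"ber":[58,85,57,70],"huq":[66,5,62],"vk":[27,23]}}
After op 5 (add /mgf/4/zi 36): {"mgf":[80,{"axl":47,"lu":81,"ta":17,"v":57},{"nvz":96,"o":27,"up":99,"wu":42},{"fs":91,"iu":37,"pnq":15,"wu":7},{"gu":33,"spd":91,"zi":36}],"o":[[74,83,46],{"mmp":76,"xt":49}],"pet":{"fng":{"fz":12,"vdb":85},"qrg":{"bgb":14,"m":35,"nhe":93},"z":{"v":20,"wxc":14}},"qp":{"ber":[58,85,57,70],"huq":[66,5,62],"vk":[27,23]}}
After op 6 (remove /mgf/3): {"mgf":[80,{"axl":47,"lu":81,"ta":17,"v":57},{"nvz":96,"o":27,"up":99,"wu":42},{"gu":33,"spd":91,"zi":36}],"o":[[74,83,46],{"mmp":76,"xt":49}],"pet":{"fng":{"fz":12,"vdb":85},"qrg":{"bgb":14,"m":35,"nhe":93},"z":{"v":20,"wxc":14}},"qp":{"ber":[58,85,57,70],"huq":[66,5,62],"vk":[27,23]}}
After op 7 (add /pet/qrg/a 44): {"mgf":[80,{"axl":47,"lu":81,"ta":17,"v":57},{"nvz":96,"o":27,"up":99,"wu":42},{"gu":33,"spd":91,"zi":36}],"o":[[74,83,46],{"mmp":76,"xt":49}],"pet":{"fng":{"fz":12,"vdb":85},"qrg":{"a":44,"bgb":14,"m":35,"nhe":93},"z":{"v":20,"wxc":14}},"qp":{"ber":[58,85,57,70],"huq":[66,5,62],"vk":[27,23]}}
After op 8 (add /rem 3): {"mgf":[80,{"axl":47,"lu":81,"ta":17,"v":57},{"nvz":96,"o":27,"up":99,"wu":42},{"gu":33,"spd":91,"zi":36}],"o":[[74,83,46],{"mmp":76,"xt":49}],"pet":{"fng":{"fz":12,"vdb":85},"qrg":{"a":44,"bgb":14,"m":35,"nhe":93},"z":{"v":20,"wxc":14}},"qp":{"ber":[58,85,57,70],"huq":[66,5,62],"vk":[27,23]},"rem":3}
Size at the root: 5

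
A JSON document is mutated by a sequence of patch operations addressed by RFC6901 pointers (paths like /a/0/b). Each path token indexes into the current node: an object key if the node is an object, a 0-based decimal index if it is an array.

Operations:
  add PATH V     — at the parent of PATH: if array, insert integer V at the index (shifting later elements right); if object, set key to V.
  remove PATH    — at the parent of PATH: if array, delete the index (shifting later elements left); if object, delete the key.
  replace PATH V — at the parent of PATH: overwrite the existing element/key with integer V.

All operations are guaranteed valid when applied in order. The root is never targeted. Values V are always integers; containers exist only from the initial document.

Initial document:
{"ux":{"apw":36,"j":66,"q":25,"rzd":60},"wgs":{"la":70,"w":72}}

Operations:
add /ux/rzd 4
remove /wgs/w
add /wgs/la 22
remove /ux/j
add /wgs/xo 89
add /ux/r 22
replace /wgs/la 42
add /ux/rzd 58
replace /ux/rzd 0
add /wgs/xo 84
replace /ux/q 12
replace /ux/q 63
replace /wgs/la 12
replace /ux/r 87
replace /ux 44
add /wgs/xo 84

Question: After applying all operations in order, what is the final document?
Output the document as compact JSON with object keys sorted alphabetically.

Answer: {"ux":44,"wgs":{"la":12,"xo":84}}

Derivation:
After op 1 (add /ux/rzd 4): {"ux":{"apw":36,"j":66,"q":25,"rzd":4},"wgs":{"la":70,"w":72}}
After op 2 (remove /wgs/w): {"ux":{"apw":36,"j":66,"q":25,"rzd":4},"wgs":{"la":70}}
After op 3 (add /wgs/la 22): {"ux":{"apw":36,"j":66,"q":25,"rzd":4},"wgs":{"la":22}}
After op 4 (remove /ux/j): {"ux":{"apw":36,"q":25,"rzd":4},"wgs":{"la":22}}
After op 5 (add /wgs/xo 89): {"ux":{"apw":36,"q":25,"rzd":4},"wgs":{"la":22,"xo":89}}
After op 6 (add /ux/r 22): {"ux":{"apw":36,"q":25,"r":22,"rzd":4},"wgs":{"la":22,"xo":89}}
After op 7 (replace /wgs/la 42): {"ux":{"apw":36,"q":25,"r":22,"rzd":4},"wgs":{"la":42,"xo":89}}
After op 8 (add /ux/rzd 58): {"ux":{"apw":36,"q":25,"r":22,"rzd":58},"wgs":{"la":42,"xo":89}}
After op 9 (replace /ux/rzd 0): {"ux":{"apw":36,"q":25,"r":22,"rzd":0},"wgs":{"la":42,"xo":89}}
After op 10 (add /wgs/xo 84): {"ux":{"apw":36,"q":25,"r":22,"rzd":0},"wgs":{"la":42,"xo":84}}
After op 11 (replace /ux/q 12): {"ux":{"apw":36,"q":12,"r":22,"rzd":0},"wgs":{"la":42,"xo":84}}
After op 12 (replace /ux/q 63): {"ux":{"apw":36,"q":63,"r":22,"rzd":0},"wgs":{"la":42,"xo":84}}
After op 13 (replace /wgs/la 12): {"ux":{"apw":36,"q":63,"r":22,"rzd":0},"wgs":{"la":12,"xo":84}}
After op 14 (replace /ux/r 87): {"ux":{"apw":36,"q":63,"r":87,"rzd":0},"wgs":{"la":12,"xo":84}}
After op 15 (replace /ux 44): {"ux":44,"wgs":{"la":12,"xo":84}}
After op 16 (add /wgs/xo 84): {"ux":44,"wgs":{"la":12,"xo":84}}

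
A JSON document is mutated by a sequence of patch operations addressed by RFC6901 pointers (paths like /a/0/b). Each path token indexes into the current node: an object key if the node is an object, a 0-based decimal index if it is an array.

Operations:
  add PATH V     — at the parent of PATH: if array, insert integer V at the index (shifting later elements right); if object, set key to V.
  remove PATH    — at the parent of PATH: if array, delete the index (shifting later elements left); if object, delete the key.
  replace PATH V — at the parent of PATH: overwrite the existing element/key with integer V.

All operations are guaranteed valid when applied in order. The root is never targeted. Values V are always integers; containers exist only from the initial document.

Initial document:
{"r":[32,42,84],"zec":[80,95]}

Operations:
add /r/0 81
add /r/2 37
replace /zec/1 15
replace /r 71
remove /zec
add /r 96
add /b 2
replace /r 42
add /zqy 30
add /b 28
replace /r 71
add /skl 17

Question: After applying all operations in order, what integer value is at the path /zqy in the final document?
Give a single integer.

Answer: 30

Derivation:
After op 1 (add /r/0 81): {"r":[81,32,42,84],"zec":[80,95]}
After op 2 (add /r/2 37): {"r":[81,32,37,42,84],"zec":[80,95]}
After op 3 (replace /zec/1 15): {"r":[81,32,37,42,84],"zec":[80,15]}
After op 4 (replace /r 71): {"r":71,"zec":[80,15]}
After op 5 (remove /zec): {"r":71}
After op 6 (add /r 96): {"r":96}
After op 7 (add /b 2): {"b":2,"r":96}
After op 8 (replace /r 42): {"b":2,"r":42}
After op 9 (add /zqy 30): {"b":2,"r":42,"zqy":30}
After op 10 (add /b 28): {"b":28,"r":42,"zqy":30}
After op 11 (replace /r 71): {"b":28,"r":71,"zqy":30}
After op 12 (add /skl 17): {"b":28,"r":71,"skl":17,"zqy":30}
Value at /zqy: 30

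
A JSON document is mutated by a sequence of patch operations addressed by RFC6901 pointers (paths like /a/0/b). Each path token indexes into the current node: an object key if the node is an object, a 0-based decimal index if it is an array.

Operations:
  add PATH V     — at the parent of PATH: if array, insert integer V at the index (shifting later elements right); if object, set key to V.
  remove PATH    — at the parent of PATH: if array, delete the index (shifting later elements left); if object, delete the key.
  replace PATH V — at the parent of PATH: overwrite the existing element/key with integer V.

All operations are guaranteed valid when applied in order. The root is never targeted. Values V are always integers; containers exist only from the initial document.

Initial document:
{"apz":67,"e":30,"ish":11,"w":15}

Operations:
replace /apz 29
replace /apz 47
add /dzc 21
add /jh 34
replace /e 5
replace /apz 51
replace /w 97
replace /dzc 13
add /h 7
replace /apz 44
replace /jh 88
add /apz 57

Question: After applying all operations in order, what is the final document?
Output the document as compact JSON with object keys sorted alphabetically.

Answer: {"apz":57,"dzc":13,"e":5,"h":7,"ish":11,"jh":88,"w":97}

Derivation:
After op 1 (replace /apz 29): {"apz":29,"e":30,"ish":11,"w":15}
After op 2 (replace /apz 47): {"apz":47,"e":30,"ish":11,"w":15}
After op 3 (add /dzc 21): {"apz":47,"dzc":21,"e":30,"ish":11,"w":15}
After op 4 (add /jh 34): {"apz":47,"dzc":21,"e":30,"ish":11,"jh":34,"w":15}
After op 5 (replace /e 5): {"apz":47,"dzc":21,"e":5,"ish":11,"jh":34,"w":15}
After op 6 (replace /apz 51): {"apz":51,"dzc":21,"e":5,"ish":11,"jh":34,"w":15}
After op 7 (replace /w 97): {"apz":51,"dzc":21,"e":5,"ish":11,"jh":34,"w":97}
After op 8 (replace /dzc 13): {"apz":51,"dzc":13,"e":5,"ish":11,"jh":34,"w":97}
After op 9 (add /h 7): {"apz":51,"dzc":13,"e":5,"h":7,"ish":11,"jh":34,"w":97}
After op 10 (replace /apz 44): {"apz":44,"dzc":13,"e":5,"h":7,"ish":11,"jh":34,"w":97}
After op 11 (replace /jh 88): {"apz":44,"dzc":13,"e":5,"h":7,"ish":11,"jh":88,"w":97}
After op 12 (add /apz 57): {"apz":57,"dzc":13,"e":5,"h":7,"ish":11,"jh":88,"w":97}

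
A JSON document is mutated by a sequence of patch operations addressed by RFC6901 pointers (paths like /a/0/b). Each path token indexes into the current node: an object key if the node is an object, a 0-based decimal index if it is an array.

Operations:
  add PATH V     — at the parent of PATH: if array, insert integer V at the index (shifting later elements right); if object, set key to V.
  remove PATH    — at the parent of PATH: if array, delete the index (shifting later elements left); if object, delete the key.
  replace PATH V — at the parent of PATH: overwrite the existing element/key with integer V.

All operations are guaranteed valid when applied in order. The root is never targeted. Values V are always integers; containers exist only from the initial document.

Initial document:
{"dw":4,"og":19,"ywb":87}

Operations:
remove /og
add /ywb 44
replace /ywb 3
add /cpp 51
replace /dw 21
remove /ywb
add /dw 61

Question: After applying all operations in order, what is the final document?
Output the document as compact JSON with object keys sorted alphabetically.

After op 1 (remove /og): {"dw":4,"ywb":87}
After op 2 (add /ywb 44): {"dw":4,"ywb":44}
After op 3 (replace /ywb 3): {"dw":4,"ywb":3}
After op 4 (add /cpp 51): {"cpp":51,"dw":4,"ywb":3}
After op 5 (replace /dw 21): {"cpp":51,"dw":21,"ywb":3}
After op 6 (remove /ywb): {"cpp":51,"dw":21}
After op 7 (add /dw 61): {"cpp":51,"dw":61}

Answer: {"cpp":51,"dw":61}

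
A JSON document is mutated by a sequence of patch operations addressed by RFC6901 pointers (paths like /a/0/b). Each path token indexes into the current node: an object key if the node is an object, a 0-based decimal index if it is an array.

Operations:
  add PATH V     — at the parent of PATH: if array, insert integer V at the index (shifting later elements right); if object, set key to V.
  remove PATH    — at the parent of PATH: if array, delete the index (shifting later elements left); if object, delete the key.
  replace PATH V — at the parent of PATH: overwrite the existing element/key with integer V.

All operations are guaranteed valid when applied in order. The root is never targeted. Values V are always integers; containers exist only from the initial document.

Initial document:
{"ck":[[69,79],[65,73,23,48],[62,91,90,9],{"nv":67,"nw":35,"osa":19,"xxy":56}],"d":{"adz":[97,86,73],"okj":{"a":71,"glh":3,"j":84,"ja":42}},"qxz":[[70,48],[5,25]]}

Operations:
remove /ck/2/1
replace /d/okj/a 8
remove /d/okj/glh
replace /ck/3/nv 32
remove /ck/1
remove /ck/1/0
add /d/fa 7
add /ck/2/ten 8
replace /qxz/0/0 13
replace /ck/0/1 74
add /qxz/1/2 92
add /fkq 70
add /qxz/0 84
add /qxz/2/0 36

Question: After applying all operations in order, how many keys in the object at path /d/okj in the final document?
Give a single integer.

Answer: 3

Derivation:
After op 1 (remove /ck/2/1): {"ck":[[69,79],[65,73,23,48],[62,90,9],{"nv":67,"nw":35,"osa":19,"xxy":56}],"d":{"adz":[97,86,73],"okj":{"a":71,"glh":3,"j":84,"ja":42}},"qxz":[[70,48],[5,25]]}
After op 2 (replace /d/okj/a 8): {"ck":[[69,79],[65,73,23,48],[62,90,9],{"nv":67,"nw":35,"osa":19,"xxy":56}],"d":{"adz":[97,86,73],"okj":{"a":8,"glh":3,"j":84,"ja":42}},"qxz":[[70,48],[5,25]]}
After op 3 (remove /d/okj/glh): {"ck":[[69,79],[65,73,23,48],[62,90,9],{"nv":67,"nw":35,"osa":19,"xxy":56}],"d":{"adz":[97,86,73],"okj":{"a":8,"j":84,"ja":42}},"qxz":[[70,48],[5,25]]}
After op 4 (replace /ck/3/nv 32): {"ck":[[69,79],[65,73,23,48],[62,90,9],{"nv":32,"nw":35,"osa":19,"xxy":56}],"d":{"adz":[97,86,73],"okj":{"a":8,"j":84,"ja":42}},"qxz":[[70,48],[5,25]]}
After op 5 (remove /ck/1): {"ck":[[69,79],[62,90,9],{"nv":32,"nw":35,"osa":19,"xxy":56}],"d":{"adz":[97,86,73],"okj":{"a":8,"j":84,"ja":42}},"qxz":[[70,48],[5,25]]}
After op 6 (remove /ck/1/0): {"ck":[[69,79],[90,9],{"nv":32,"nw":35,"osa":19,"xxy":56}],"d":{"adz":[97,86,73],"okj":{"a":8,"j":84,"ja":42}},"qxz":[[70,48],[5,25]]}
After op 7 (add /d/fa 7): {"ck":[[69,79],[90,9],{"nv":32,"nw":35,"osa":19,"xxy":56}],"d":{"adz":[97,86,73],"fa":7,"okj":{"a":8,"j":84,"ja":42}},"qxz":[[70,48],[5,25]]}
After op 8 (add /ck/2/ten 8): {"ck":[[69,79],[90,9],{"nv":32,"nw":35,"osa":19,"ten":8,"xxy":56}],"d":{"adz":[97,86,73],"fa":7,"okj":{"a":8,"j":84,"ja":42}},"qxz":[[70,48],[5,25]]}
After op 9 (replace /qxz/0/0 13): {"ck":[[69,79],[90,9],{"nv":32,"nw":35,"osa":19,"ten":8,"xxy":56}],"d":{"adz":[97,86,73],"fa":7,"okj":{"a":8,"j":84,"ja":42}},"qxz":[[13,48],[5,25]]}
After op 10 (replace /ck/0/1 74): {"ck":[[69,74],[90,9],{"nv":32,"nw":35,"osa":19,"ten":8,"xxy":56}],"d":{"adz":[97,86,73],"fa":7,"okj":{"a":8,"j":84,"ja":42}},"qxz":[[13,48],[5,25]]}
After op 11 (add /qxz/1/2 92): {"ck":[[69,74],[90,9],{"nv":32,"nw":35,"osa":19,"ten":8,"xxy":56}],"d":{"adz":[97,86,73],"fa":7,"okj":{"a":8,"j":84,"ja":42}},"qxz":[[13,48],[5,25,92]]}
After op 12 (add /fkq 70): {"ck":[[69,74],[90,9],{"nv":32,"nw":35,"osa":19,"ten":8,"xxy":56}],"d":{"adz":[97,86,73],"fa":7,"okj":{"a":8,"j":84,"ja":42}},"fkq":70,"qxz":[[13,48],[5,25,92]]}
After op 13 (add /qxz/0 84): {"ck":[[69,74],[90,9],{"nv":32,"nw":35,"osa":19,"ten":8,"xxy":56}],"d":{"adz":[97,86,73],"fa":7,"okj":{"a":8,"j":84,"ja":42}},"fkq":70,"qxz":[84,[13,48],[5,25,92]]}
After op 14 (add /qxz/2/0 36): {"ck":[[69,74],[90,9],{"nv":32,"nw":35,"osa":19,"ten":8,"xxy":56}],"d":{"adz":[97,86,73],"fa":7,"okj":{"a":8,"j":84,"ja":42}},"fkq":70,"qxz":[84,[13,48],[36,5,25,92]]}
Size at path /d/okj: 3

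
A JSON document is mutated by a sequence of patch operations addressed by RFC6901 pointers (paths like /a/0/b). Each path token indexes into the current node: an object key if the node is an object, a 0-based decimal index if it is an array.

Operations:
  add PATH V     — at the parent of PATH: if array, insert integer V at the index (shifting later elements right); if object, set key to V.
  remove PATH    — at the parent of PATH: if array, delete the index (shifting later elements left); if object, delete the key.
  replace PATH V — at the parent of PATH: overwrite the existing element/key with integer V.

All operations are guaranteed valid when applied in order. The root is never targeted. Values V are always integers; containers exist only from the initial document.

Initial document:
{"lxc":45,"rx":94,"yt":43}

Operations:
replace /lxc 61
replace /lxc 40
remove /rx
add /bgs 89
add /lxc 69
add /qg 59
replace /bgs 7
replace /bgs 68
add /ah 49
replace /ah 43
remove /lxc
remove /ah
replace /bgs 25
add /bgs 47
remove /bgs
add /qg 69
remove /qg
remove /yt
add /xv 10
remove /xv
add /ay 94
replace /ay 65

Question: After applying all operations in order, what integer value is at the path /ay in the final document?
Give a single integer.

After op 1 (replace /lxc 61): {"lxc":61,"rx":94,"yt":43}
After op 2 (replace /lxc 40): {"lxc":40,"rx":94,"yt":43}
After op 3 (remove /rx): {"lxc":40,"yt":43}
After op 4 (add /bgs 89): {"bgs":89,"lxc":40,"yt":43}
After op 5 (add /lxc 69): {"bgs":89,"lxc":69,"yt":43}
After op 6 (add /qg 59): {"bgs":89,"lxc":69,"qg":59,"yt":43}
After op 7 (replace /bgs 7): {"bgs":7,"lxc":69,"qg":59,"yt":43}
After op 8 (replace /bgs 68): {"bgs":68,"lxc":69,"qg":59,"yt":43}
After op 9 (add /ah 49): {"ah":49,"bgs":68,"lxc":69,"qg":59,"yt":43}
After op 10 (replace /ah 43): {"ah":43,"bgs":68,"lxc":69,"qg":59,"yt":43}
After op 11 (remove /lxc): {"ah":43,"bgs":68,"qg":59,"yt":43}
After op 12 (remove /ah): {"bgs":68,"qg":59,"yt":43}
After op 13 (replace /bgs 25): {"bgs":25,"qg":59,"yt":43}
After op 14 (add /bgs 47): {"bgs":47,"qg":59,"yt":43}
After op 15 (remove /bgs): {"qg":59,"yt":43}
After op 16 (add /qg 69): {"qg":69,"yt":43}
After op 17 (remove /qg): {"yt":43}
After op 18 (remove /yt): {}
After op 19 (add /xv 10): {"xv":10}
After op 20 (remove /xv): {}
After op 21 (add /ay 94): {"ay":94}
After op 22 (replace /ay 65): {"ay":65}
Value at /ay: 65

Answer: 65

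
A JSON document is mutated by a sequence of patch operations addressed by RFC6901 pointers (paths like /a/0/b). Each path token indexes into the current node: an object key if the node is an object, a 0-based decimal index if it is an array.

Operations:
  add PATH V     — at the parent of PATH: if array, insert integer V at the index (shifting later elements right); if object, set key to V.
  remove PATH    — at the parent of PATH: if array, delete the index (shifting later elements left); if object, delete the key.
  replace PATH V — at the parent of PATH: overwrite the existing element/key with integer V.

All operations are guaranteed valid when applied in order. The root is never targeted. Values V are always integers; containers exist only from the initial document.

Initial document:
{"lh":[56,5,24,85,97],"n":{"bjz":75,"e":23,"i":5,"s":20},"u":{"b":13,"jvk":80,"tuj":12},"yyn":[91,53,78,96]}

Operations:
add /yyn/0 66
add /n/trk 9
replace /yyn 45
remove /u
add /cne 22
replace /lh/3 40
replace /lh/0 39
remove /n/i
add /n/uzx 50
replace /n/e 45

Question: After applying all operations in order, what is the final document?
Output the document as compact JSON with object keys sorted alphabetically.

After op 1 (add /yyn/0 66): {"lh":[56,5,24,85,97],"n":{"bjz":75,"e":23,"i":5,"s":20},"u":{"b":13,"jvk":80,"tuj":12},"yyn":[66,91,53,78,96]}
After op 2 (add /n/trk 9): {"lh":[56,5,24,85,97],"n":{"bjz":75,"e":23,"i":5,"s":20,"trk":9},"u":{"b":13,"jvk":80,"tuj":12},"yyn":[66,91,53,78,96]}
After op 3 (replace /yyn 45): {"lh":[56,5,24,85,97],"n":{"bjz":75,"e":23,"i":5,"s":20,"trk":9},"u":{"b":13,"jvk":80,"tuj":12},"yyn":45}
After op 4 (remove /u): {"lh":[56,5,24,85,97],"n":{"bjz":75,"e":23,"i":5,"s":20,"trk":9},"yyn":45}
After op 5 (add /cne 22): {"cne":22,"lh":[56,5,24,85,97],"n":{"bjz":75,"e":23,"i":5,"s":20,"trk":9},"yyn":45}
After op 6 (replace /lh/3 40): {"cne":22,"lh":[56,5,24,40,97],"n":{"bjz":75,"e":23,"i":5,"s":20,"trk":9},"yyn":45}
After op 7 (replace /lh/0 39): {"cne":22,"lh":[39,5,24,40,97],"n":{"bjz":75,"e":23,"i":5,"s":20,"trk":9},"yyn":45}
After op 8 (remove /n/i): {"cne":22,"lh":[39,5,24,40,97],"n":{"bjz":75,"e":23,"s":20,"trk":9},"yyn":45}
After op 9 (add /n/uzx 50): {"cne":22,"lh":[39,5,24,40,97],"n":{"bjz":75,"e":23,"s":20,"trk":9,"uzx":50},"yyn":45}
After op 10 (replace /n/e 45): {"cne":22,"lh":[39,5,24,40,97],"n":{"bjz":75,"e":45,"s":20,"trk":9,"uzx":50},"yyn":45}

Answer: {"cne":22,"lh":[39,5,24,40,97],"n":{"bjz":75,"e":45,"s":20,"trk":9,"uzx":50},"yyn":45}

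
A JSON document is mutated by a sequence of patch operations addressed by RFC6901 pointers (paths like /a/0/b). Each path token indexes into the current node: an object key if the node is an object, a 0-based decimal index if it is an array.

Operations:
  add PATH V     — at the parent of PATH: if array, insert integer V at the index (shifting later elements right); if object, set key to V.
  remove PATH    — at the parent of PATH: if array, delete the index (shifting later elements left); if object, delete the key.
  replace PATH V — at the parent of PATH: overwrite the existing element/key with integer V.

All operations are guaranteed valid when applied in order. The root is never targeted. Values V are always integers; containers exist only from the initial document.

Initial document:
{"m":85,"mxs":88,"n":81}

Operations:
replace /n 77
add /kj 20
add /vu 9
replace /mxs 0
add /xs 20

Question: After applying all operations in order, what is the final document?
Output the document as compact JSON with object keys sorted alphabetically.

Answer: {"kj":20,"m":85,"mxs":0,"n":77,"vu":9,"xs":20}

Derivation:
After op 1 (replace /n 77): {"m":85,"mxs":88,"n":77}
After op 2 (add /kj 20): {"kj":20,"m":85,"mxs":88,"n":77}
After op 3 (add /vu 9): {"kj":20,"m":85,"mxs":88,"n":77,"vu":9}
After op 4 (replace /mxs 0): {"kj":20,"m":85,"mxs":0,"n":77,"vu":9}
After op 5 (add /xs 20): {"kj":20,"m":85,"mxs":0,"n":77,"vu":9,"xs":20}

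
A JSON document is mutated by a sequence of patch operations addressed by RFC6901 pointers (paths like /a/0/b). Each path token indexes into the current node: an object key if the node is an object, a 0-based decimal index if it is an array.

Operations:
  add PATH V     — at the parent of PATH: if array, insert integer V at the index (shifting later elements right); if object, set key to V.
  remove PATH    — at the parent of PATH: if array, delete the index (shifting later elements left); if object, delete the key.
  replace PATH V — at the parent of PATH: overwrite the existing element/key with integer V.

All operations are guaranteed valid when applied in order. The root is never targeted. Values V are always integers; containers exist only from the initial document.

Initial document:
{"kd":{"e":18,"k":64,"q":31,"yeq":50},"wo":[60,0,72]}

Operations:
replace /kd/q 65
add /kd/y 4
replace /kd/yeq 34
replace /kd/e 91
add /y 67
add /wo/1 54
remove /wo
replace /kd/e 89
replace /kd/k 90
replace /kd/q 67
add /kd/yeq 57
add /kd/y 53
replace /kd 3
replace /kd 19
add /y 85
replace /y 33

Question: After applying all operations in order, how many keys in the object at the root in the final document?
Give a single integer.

Answer: 2

Derivation:
After op 1 (replace /kd/q 65): {"kd":{"e":18,"k":64,"q":65,"yeq":50},"wo":[60,0,72]}
After op 2 (add /kd/y 4): {"kd":{"e":18,"k":64,"q":65,"y":4,"yeq":50},"wo":[60,0,72]}
After op 3 (replace /kd/yeq 34): {"kd":{"e":18,"k":64,"q":65,"y":4,"yeq":34},"wo":[60,0,72]}
After op 4 (replace /kd/e 91): {"kd":{"e":91,"k":64,"q":65,"y":4,"yeq":34},"wo":[60,0,72]}
After op 5 (add /y 67): {"kd":{"e":91,"k":64,"q":65,"y":4,"yeq":34},"wo":[60,0,72],"y":67}
After op 6 (add /wo/1 54): {"kd":{"e":91,"k":64,"q":65,"y":4,"yeq":34},"wo":[60,54,0,72],"y":67}
After op 7 (remove /wo): {"kd":{"e":91,"k":64,"q":65,"y":4,"yeq":34},"y":67}
After op 8 (replace /kd/e 89): {"kd":{"e":89,"k":64,"q":65,"y":4,"yeq":34},"y":67}
After op 9 (replace /kd/k 90): {"kd":{"e":89,"k":90,"q":65,"y":4,"yeq":34},"y":67}
After op 10 (replace /kd/q 67): {"kd":{"e":89,"k":90,"q":67,"y":4,"yeq":34},"y":67}
After op 11 (add /kd/yeq 57): {"kd":{"e":89,"k":90,"q":67,"y":4,"yeq":57},"y":67}
After op 12 (add /kd/y 53): {"kd":{"e":89,"k":90,"q":67,"y":53,"yeq":57},"y":67}
After op 13 (replace /kd 3): {"kd":3,"y":67}
After op 14 (replace /kd 19): {"kd":19,"y":67}
After op 15 (add /y 85): {"kd":19,"y":85}
After op 16 (replace /y 33): {"kd":19,"y":33}
Size at the root: 2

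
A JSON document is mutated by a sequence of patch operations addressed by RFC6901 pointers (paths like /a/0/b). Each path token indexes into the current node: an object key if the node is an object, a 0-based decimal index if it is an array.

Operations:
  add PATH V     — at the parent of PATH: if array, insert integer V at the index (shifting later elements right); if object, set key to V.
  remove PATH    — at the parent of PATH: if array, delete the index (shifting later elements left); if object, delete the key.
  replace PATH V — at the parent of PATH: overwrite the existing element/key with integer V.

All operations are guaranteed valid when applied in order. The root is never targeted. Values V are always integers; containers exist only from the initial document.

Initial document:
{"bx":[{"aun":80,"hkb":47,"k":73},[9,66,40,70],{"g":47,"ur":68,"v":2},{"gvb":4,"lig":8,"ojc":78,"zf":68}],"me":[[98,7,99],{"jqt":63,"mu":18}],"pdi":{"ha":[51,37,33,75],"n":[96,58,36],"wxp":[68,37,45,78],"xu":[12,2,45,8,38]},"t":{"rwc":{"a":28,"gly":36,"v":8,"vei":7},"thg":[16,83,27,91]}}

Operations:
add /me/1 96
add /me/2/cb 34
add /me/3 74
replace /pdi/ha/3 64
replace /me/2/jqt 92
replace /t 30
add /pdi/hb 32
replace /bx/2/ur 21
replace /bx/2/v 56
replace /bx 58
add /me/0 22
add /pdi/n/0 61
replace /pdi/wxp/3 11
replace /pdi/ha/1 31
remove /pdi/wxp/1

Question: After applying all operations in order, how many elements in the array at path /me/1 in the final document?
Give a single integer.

Answer: 3

Derivation:
After op 1 (add /me/1 96): {"bx":[{"aun":80,"hkb":47,"k":73},[9,66,40,70],{"g":47,"ur":68,"v":2},{"gvb":4,"lig":8,"ojc":78,"zf":68}],"me":[[98,7,99],96,{"jqt":63,"mu":18}],"pdi":{"ha":[51,37,33,75],"n":[96,58,36],"wxp":[68,37,45,78],"xu":[12,2,45,8,38]},"t":{"rwc":{"a":28,"gly":36,"v":8,"vei":7},"thg":[16,83,27,91]}}
After op 2 (add /me/2/cb 34): {"bx":[{"aun":80,"hkb":47,"k":73},[9,66,40,70],{"g":47,"ur":68,"v":2},{"gvb":4,"lig":8,"ojc":78,"zf":68}],"me":[[98,7,99],96,{"cb":34,"jqt":63,"mu":18}],"pdi":{"ha":[51,37,33,75],"n":[96,58,36],"wxp":[68,37,45,78],"xu":[12,2,45,8,38]},"t":{"rwc":{"a":28,"gly":36,"v":8,"vei":7},"thg":[16,83,27,91]}}
After op 3 (add /me/3 74): {"bx":[{"aun":80,"hkb":47,"k":73},[9,66,40,70],{"g":47,"ur":68,"v":2},{"gvb":4,"lig":8,"ojc":78,"zf":68}],"me":[[98,7,99],96,{"cb":34,"jqt":63,"mu":18},74],"pdi":{"ha":[51,37,33,75],"n":[96,58,36],"wxp":[68,37,45,78],"xu":[12,2,45,8,38]},"t":{"rwc":{"a":28,"gly":36,"v":8,"vei":7},"thg":[16,83,27,91]}}
After op 4 (replace /pdi/ha/3 64): {"bx":[{"aun":80,"hkb":47,"k":73},[9,66,40,70],{"g":47,"ur":68,"v":2},{"gvb":4,"lig":8,"ojc":78,"zf":68}],"me":[[98,7,99],96,{"cb":34,"jqt":63,"mu":18},74],"pdi":{"ha":[51,37,33,64],"n":[96,58,36],"wxp":[68,37,45,78],"xu":[12,2,45,8,38]},"t":{"rwc":{"a":28,"gly":36,"v":8,"vei":7},"thg":[16,83,27,91]}}
After op 5 (replace /me/2/jqt 92): {"bx":[{"aun":80,"hkb":47,"k":73},[9,66,40,70],{"g":47,"ur":68,"v":2},{"gvb":4,"lig":8,"ojc":78,"zf":68}],"me":[[98,7,99],96,{"cb":34,"jqt":92,"mu":18},74],"pdi":{"ha":[51,37,33,64],"n":[96,58,36],"wxp":[68,37,45,78],"xu":[12,2,45,8,38]},"t":{"rwc":{"a":28,"gly":36,"v":8,"vei":7},"thg":[16,83,27,91]}}
After op 6 (replace /t 30): {"bx":[{"aun":80,"hkb":47,"k":73},[9,66,40,70],{"g":47,"ur":68,"v":2},{"gvb":4,"lig":8,"ojc":78,"zf":68}],"me":[[98,7,99],96,{"cb":34,"jqt":92,"mu":18},74],"pdi":{"ha":[51,37,33,64],"n":[96,58,36],"wxp":[68,37,45,78],"xu":[12,2,45,8,38]},"t":30}
After op 7 (add /pdi/hb 32): {"bx":[{"aun":80,"hkb":47,"k":73},[9,66,40,70],{"g":47,"ur":68,"v":2},{"gvb":4,"lig":8,"ojc":78,"zf":68}],"me":[[98,7,99],96,{"cb":34,"jqt":92,"mu":18},74],"pdi":{"ha":[51,37,33,64],"hb":32,"n":[96,58,36],"wxp":[68,37,45,78],"xu":[12,2,45,8,38]},"t":30}
After op 8 (replace /bx/2/ur 21): {"bx":[{"aun":80,"hkb":47,"k":73},[9,66,40,70],{"g":47,"ur":21,"v":2},{"gvb":4,"lig":8,"ojc":78,"zf":68}],"me":[[98,7,99],96,{"cb":34,"jqt":92,"mu":18},74],"pdi":{"ha":[51,37,33,64],"hb":32,"n":[96,58,36],"wxp":[68,37,45,78],"xu":[12,2,45,8,38]},"t":30}
After op 9 (replace /bx/2/v 56): {"bx":[{"aun":80,"hkb":47,"k":73},[9,66,40,70],{"g":47,"ur":21,"v":56},{"gvb":4,"lig":8,"ojc":78,"zf":68}],"me":[[98,7,99],96,{"cb":34,"jqt":92,"mu":18},74],"pdi":{"ha":[51,37,33,64],"hb":32,"n":[96,58,36],"wxp":[68,37,45,78],"xu":[12,2,45,8,38]},"t":30}
After op 10 (replace /bx 58): {"bx":58,"me":[[98,7,99],96,{"cb":34,"jqt":92,"mu":18},74],"pdi":{"ha":[51,37,33,64],"hb":32,"n":[96,58,36],"wxp":[68,37,45,78],"xu":[12,2,45,8,38]},"t":30}
After op 11 (add /me/0 22): {"bx":58,"me":[22,[98,7,99],96,{"cb":34,"jqt":92,"mu":18},74],"pdi":{"ha":[51,37,33,64],"hb":32,"n":[96,58,36],"wxp":[68,37,45,78],"xu":[12,2,45,8,38]},"t":30}
After op 12 (add /pdi/n/0 61): {"bx":58,"me":[22,[98,7,99],96,{"cb":34,"jqt":92,"mu":18},74],"pdi":{"ha":[51,37,33,64],"hb":32,"n":[61,96,58,36],"wxp":[68,37,45,78],"xu":[12,2,45,8,38]},"t":30}
After op 13 (replace /pdi/wxp/3 11): {"bx":58,"me":[22,[98,7,99],96,{"cb":34,"jqt":92,"mu":18},74],"pdi":{"ha":[51,37,33,64],"hb":32,"n":[61,96,58,36],"wxp":[68,37,45,11],"xu":[12,2,45,8,38]},"t":30}
After op 14 (replace /pdi/ha/1 31): {"bx":58,"me":[22,[98,7,99],96,{"cb":34,"jqt":92,"mu":18},74],"pdi":{"ha":[51,31,33,64],"hb":32,"n":[61,96,58,36],"wxp":[68,37,45,11],"xu":[12,2,45,8,38]},"t":30}
After op 15 (remove /pdi/wxp/1): {"bx":58,"me":[22,[98,7,99],96,{"cb":34,"jqt":92,"mu":18},74],"pdi":{"ha":[51,31,33,64],"hb":32,"n":[61,96,58,36],"wxp":[68,45,11],"xu":[12,2,45,8,38]},"t":30}
Size at path /me/1: 3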